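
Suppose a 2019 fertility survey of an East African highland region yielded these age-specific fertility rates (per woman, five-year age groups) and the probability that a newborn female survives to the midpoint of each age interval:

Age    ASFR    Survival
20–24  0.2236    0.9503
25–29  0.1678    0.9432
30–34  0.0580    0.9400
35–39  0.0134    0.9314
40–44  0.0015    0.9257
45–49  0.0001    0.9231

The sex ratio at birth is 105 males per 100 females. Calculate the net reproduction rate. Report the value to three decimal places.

1.071

Proportion female at birth = 100 / (100 + 105) = 0.48780.
Each age group contributes 5 × ASFR × survival:
  20–24: 5 × 0.2236 × 0.9503 = 1.06244
  25–29: 5 × 0.1678 × 0.9432 = 0.79134
  30–34: 5 × 0.0580 × 0.9400 = 0.27260
  35–39: 5 × 0.0134 × 0.9314 = 0.06240
  40–44: 5 × 0.0015 × 0.9257 = 0.00694
  45–49: 5 × 0.0001 × 0.9231 = 0.00046
Sum = 2.19618
NRR = 0.48780 × 2.19618 = 1.07130
With NRR above 1 the population is above replacement fertility.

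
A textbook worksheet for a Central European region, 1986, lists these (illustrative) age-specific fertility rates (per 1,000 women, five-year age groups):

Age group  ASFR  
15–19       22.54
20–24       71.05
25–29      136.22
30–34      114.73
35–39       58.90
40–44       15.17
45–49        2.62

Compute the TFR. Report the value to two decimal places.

2.11

Sum of ASFRs = 22.54 + 71.05 + 136.22 + 114.73 + 58.90 + 15.17 + 2.62 = 421.23
TFR = 5 × 421.23 / 1000 = 2.10615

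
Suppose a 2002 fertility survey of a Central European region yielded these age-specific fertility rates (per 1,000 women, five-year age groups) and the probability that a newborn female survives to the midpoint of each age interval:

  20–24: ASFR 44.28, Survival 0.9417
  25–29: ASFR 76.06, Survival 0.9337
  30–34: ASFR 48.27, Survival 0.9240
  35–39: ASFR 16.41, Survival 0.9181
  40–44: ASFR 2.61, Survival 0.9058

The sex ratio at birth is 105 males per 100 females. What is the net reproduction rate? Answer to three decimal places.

Proportion female at birth = 100 / (100 + 105) = 0.48780.
Weighting each age-specific rate by interval width and survival:
  20–24: 5 × 44.28/1000 × 0.9417 = 0.20849
  25–29: 5 × 76.06/1000 × 0.9337 = 0.35509
  30–34: 5 × 48.27/1000 × 0.9240 = 0.22301
  35–39: 5 × 16.41/1000 × 0.9181 = 0.07533
  40–44: 5 × 2.61/1000 × 0.9058 = 0.01182
Sum = 0.87374
NRR = 0.48780 × 0.87374 = 0.42621
NRR < 1, so the cohort does not fully replace itself.

0.426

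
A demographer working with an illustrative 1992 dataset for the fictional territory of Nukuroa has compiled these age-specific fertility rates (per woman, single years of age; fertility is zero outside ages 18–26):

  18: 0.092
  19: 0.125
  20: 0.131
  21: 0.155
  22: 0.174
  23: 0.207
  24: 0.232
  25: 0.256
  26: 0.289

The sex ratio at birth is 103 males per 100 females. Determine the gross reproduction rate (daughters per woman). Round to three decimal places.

Proportion female at birth = 100 / (100 + 103) = 0.49261.
Sum of ASFRs = 0.092 + 0.125 + 0.131 + 0.155 + 0.174 + 0.207 + 0.232 + 0.256 + 0.289 = 1.661
TFR = 1.661
GRR = 0.49261 × 1.661 = 0.81823

0.818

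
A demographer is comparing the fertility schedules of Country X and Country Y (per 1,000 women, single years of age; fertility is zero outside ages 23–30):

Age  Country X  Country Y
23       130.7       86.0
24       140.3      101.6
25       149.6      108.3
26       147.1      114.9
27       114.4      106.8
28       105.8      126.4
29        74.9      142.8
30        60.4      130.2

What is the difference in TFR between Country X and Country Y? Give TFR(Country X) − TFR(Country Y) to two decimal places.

Country X:
  Sum of ASFRs = 130.7 + 140.3 + 149.6 + 147.1 + 114.4 + 105.8 + 74.9 + 60.4 = 923.2
  TFR = 923.2 / 1000 = 0.9232
Country Y:
  Sum of ASFRs = 86.0 + 101.6 + 108.3 + 114.9 + 106.8 + 126.4 + 142.8 + 130.2 = 917.0
  TFR = 917.0 / 1000 = 0.917
Difference = 0.9232 − 0.917 = 0.0062

0.01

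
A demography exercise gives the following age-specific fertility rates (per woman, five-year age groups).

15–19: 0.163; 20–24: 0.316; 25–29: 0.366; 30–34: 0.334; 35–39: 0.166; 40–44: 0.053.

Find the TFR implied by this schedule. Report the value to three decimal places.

6.990

Sum of ASFRs = 0.163 + 0.316 + 0.366 + 0.334 + 0.166 + 0.053 = 1.398
TFR = 5 × 1.398 = 6.99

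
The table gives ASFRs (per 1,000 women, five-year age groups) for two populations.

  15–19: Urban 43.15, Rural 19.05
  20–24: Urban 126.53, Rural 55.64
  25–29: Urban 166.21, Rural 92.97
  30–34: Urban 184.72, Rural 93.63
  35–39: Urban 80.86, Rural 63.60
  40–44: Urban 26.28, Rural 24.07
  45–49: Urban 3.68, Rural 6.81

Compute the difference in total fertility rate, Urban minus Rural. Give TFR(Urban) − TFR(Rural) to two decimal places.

1.38

Urban:
  Sum of ASFRs = 43.15 + 126.53 + 166.21 + 184.72 + 80.86 + 26.28 + 3.68 = 631.43
  TFR = 5 × 631.43 / 1000 = 3.15715
Rural:
  Sum of ASFRs = 19.05 + 55.64 + 92.97 + 93.63 + 63.60 + 24.07 + 6.81 = 355.77
  TFR = 5 × 355.77 / 1000 = 1.77885
Difference = 3.15715 − 1.77885 = 1.3783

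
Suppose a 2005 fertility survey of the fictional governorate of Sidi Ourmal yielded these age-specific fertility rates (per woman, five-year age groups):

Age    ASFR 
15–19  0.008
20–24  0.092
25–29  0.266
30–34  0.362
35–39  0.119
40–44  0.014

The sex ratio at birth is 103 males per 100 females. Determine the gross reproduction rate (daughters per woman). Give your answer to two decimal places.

2.12

Proportion female at birth = 100 / (100 + 103) = 0.49261.
Sum of ASFRs = 0.008 + 0.092 + 0.266 + 0.362 + 0.119 + 0.014 = 0.861
TFR = 5 × 0.861 = 4.305
GRR = 0.49261 × 4.305 = 2.12069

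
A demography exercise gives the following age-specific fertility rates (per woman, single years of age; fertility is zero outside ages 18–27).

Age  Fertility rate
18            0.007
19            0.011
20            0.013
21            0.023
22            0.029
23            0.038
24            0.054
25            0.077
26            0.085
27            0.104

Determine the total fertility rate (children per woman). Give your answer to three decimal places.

0.441

Sum of ASFRs = 0.007 + 0.011 + 0.013 + 0.023 + 0.029 + 0.038 + 0.054 + 0.077 + 0.085 + 0.104 = 0.441
TFR = 0.441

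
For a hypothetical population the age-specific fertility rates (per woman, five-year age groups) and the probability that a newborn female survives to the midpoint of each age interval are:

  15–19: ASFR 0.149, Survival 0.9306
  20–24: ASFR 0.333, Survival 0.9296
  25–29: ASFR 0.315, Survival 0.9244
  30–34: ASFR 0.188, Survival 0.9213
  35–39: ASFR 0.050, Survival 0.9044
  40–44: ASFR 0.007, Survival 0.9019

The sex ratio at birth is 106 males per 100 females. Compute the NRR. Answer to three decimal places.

2.340

Proportion female at birth = 100 / (100 + 106) = 0.48544.
Each age group contributes 5 × ASFR × survival:
  15–19: 5 × 0.149 × 0.9306 = 0.69330
  20–24: 5 × 0.333 × 0.9296 = 1.54778
  25–29: 5 × 0.315 × 0.9244 = 1.45593
  30–34: 5 × 0.188 × 0.9213 = 0.86602
  35–39: 5 × 0.050 × 0.9044 = 0.22610
  40–44: 5 × 0.007 × 0.9019 = 0.03157
Sum = 4.82070
NRR = 0.48544 × 4.82070 = 2.34016
An NRR exceeding 1 indicates intrinsic growth under these rates.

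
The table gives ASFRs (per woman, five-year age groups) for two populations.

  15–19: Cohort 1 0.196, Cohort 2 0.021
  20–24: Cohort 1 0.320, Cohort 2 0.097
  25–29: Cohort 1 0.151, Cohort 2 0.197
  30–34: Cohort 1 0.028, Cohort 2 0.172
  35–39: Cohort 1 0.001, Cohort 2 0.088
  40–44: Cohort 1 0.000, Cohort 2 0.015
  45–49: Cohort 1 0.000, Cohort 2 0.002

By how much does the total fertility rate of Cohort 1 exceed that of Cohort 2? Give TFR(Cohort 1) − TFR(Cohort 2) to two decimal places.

0.52

Cohort 1:
  Sum of ASFRs = 0.196 + 0.320 + 0.151 + 0.028 + 0.001 + 0.000 + 0.000 = 0.696
  TFR = 5 × 0.696 = 3.48
Cohort 2:
  Sum of ASFRs = 0.021 + 0.097 + 0.197 + 0.172 + 0.088 + 0.015 + 0.002 = 0.592
  TFR = 5 × 0.592 = 2.96
Difference = 3.48 − 2.96 = 0.52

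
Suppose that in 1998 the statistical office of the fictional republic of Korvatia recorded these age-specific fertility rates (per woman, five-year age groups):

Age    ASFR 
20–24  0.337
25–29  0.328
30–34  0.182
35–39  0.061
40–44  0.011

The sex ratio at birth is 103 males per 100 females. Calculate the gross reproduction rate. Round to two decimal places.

Proportion female at birth = 100 / (100 + 103) = 0.49261.
Sum of ASFRs = 0.337 + 0.328 + 0.182 + 0.061 + 0.011 = 0.919
TFR = 5 × 0.919 = 4.595
GRR = 0.49261 × 4.595 = 2.26354

2.26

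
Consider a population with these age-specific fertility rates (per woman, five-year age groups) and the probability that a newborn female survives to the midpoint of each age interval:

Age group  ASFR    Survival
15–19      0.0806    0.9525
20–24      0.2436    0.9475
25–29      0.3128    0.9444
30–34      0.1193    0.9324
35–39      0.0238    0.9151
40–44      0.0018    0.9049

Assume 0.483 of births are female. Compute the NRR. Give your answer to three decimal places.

1.781

Proportion female at birth = 0.483.
Weighting each age-specific rate by interval width and survival:
  15–19: 5 × 0.0806 × 0.9525 = 0.38386
  20–24: 5 × 0.2436 × 0.9475 = 1.15406
  25–29: 5 × 0.3128 × 0.9444 = 1.47704
  30–34: 5 × 0.1193 × 0.9324 = 0.55618
  35–39: 5 × 0.0238 × 0.9151 = 0.10890
  40–44: 5 × 0.0018 × 0.9049 = 0.00814
Sum = 3.68818
NRR = 0.483 × 3.68818 = 1.78139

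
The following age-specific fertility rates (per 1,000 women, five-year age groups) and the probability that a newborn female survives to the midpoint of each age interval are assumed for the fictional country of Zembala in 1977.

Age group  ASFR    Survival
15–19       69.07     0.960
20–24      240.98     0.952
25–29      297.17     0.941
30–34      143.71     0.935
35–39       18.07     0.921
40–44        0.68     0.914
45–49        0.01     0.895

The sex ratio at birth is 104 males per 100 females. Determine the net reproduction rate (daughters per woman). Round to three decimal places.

1.782

Proportion female at birth = 100 / (100 + 104) = 0.49020.
Per-age-group product (5 × ASFR × survival probability):
  15–19: 5 × 69.07/1000 × 0.960 = 0.33154
  20–24: 5 × 240.98/1000 × 0.952 = 1.14706
  25–29: 5 × 297.17/1000 × 0.941 = 1.39818
  30–34: 5 × 143.71/1000 × 0.935 = 0.67184
  35–39: 5 × 18.07/1000 × 0.921 = 0.08321
  40–44: 5 × 0.68/1000 × 0.914 = 0.00311
  45–49: 5 × 0.01/1000 × 0.895 = 0.00004
Sum = 3.63498
NRR = 0.49020 × 3.63498 = 1.78187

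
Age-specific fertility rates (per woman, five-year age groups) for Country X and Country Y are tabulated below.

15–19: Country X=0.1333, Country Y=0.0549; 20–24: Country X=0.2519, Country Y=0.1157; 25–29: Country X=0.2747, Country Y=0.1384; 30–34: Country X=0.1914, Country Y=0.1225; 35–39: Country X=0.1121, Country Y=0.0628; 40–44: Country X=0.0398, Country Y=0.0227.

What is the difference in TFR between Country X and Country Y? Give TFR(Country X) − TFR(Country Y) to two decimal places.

2.43

Country X:
  Sum of ASFRs = 0.1333 + 0.2519 + 0.2747 + 0.1914 + 0.1121 + 0.0398 = 1.0032
  TFR = 5 × 1.0032 = 5.016
Country Y:
  Sum of ASFRs = 0.0549 + 0.1157 + 0.1384 + 0.1225 + 0.0628 + 0.0227 = 0.5170
  TFR = 5 × 0.5170 = 2.585
Difference = 5.016 − 2.585 = 2.431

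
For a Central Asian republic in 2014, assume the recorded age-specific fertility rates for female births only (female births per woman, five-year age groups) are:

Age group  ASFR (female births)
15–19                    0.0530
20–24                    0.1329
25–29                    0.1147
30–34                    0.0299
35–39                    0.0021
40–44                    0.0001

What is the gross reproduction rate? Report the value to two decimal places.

1.66

Sum of female ASFRs = 0.0530 + 0.1329 + 0.1147 + 0.0299 + 0.0021 + 0.0001 = 0.3327
GRR = 5 × 0.3327 = 1.6635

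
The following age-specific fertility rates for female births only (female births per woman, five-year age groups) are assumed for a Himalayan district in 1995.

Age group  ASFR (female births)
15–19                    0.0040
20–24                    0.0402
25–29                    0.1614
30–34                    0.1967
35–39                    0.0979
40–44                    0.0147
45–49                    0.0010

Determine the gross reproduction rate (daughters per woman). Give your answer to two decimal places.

Sum of female ASFRs = 0.0040 + 0.0402 + 0.1614 + 0.1967 + 0.0979 + 0.0147 + 0.0010 = 0.5159
GRR = 5 × 0.5159 = 2.5795

2.58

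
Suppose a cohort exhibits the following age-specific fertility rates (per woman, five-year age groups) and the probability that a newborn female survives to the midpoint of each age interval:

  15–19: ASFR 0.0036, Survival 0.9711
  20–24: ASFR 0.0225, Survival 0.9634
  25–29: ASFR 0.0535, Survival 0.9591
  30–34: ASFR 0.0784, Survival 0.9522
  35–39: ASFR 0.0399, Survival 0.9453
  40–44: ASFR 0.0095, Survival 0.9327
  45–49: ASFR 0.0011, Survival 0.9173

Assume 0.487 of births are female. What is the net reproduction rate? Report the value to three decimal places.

0.484

Proportion female at birth = 0.487.
Survival-weighted fertility by age (5·fₓ·Sₓ):
  15–19: 5 × 0.0036 × 0.9711 = 0.01748
  20–24: 5 × 0.0225 × 0.9634 = 0.10838
  25–29: 5 × 0.0535 × 0.9591 = 0.25656
  30–34: 5 × 0.0784 × 0.9522 = 0.37326
  35–39: 5 × 0.0399 × 0.9453 = 0.18859
  40–44: 5 × 0.0095 × 0.9327 = 0.04430
  45–49: 5 × 0.0011 × 0.9173 = 0.00505
Sum = 0.99362
NRR = 0.487 × 0.99362 = 0.48389
An NRR under 1 implies long-run decline under these rates.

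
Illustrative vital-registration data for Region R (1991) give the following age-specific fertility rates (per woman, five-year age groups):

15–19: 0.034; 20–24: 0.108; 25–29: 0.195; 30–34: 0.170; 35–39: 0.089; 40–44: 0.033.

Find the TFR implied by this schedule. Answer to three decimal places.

Sum of ASFRs = 0.034 + 0.108 + 0.195 + 0.170 + 0.089 + 0.033 = 0.629
TFR = 5 × 0.629 = 3.145

3.145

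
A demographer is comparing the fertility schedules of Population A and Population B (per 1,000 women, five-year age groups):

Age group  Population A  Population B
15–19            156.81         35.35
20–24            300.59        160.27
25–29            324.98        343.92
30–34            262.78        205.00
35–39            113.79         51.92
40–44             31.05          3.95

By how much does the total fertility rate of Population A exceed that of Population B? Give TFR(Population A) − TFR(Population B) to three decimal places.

1.948

Population A:
  Sum of ASFRs = 156.81 + 300.59 + 324.98 + 262.78 + 113.79 + 31.05 = 1190.00
  TFR = 5 × 1190.00 / 1000 = 5.95
Population B:
  Sum of ASFRs = 35.35 + 160.27 + 343.92 + 205.00 + 51.92 + 3.95 = 800.41
  TFR = 5 × 800.41 / 1000 = 4.00205
Difference = 5.95 − 4.00205 = 1.94795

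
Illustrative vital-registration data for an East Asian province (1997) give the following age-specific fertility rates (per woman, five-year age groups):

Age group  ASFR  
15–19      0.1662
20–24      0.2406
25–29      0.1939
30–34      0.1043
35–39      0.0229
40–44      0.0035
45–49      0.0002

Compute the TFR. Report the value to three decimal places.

Sum of ASFRs = 0.1662 + 0.2406 + 0.1939 + 0.1043 + 0.0229 + 0.0035 + 0.0002 = 0.7316
TFR = 5 × 0.7316 = 3.658

3.658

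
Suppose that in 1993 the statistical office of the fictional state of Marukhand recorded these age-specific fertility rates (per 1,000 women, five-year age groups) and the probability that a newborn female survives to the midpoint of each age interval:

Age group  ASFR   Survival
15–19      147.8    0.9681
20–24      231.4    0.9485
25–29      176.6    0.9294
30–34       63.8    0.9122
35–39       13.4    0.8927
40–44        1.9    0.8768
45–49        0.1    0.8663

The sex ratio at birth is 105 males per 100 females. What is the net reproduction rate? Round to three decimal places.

1.460

Proportion female at birth = 100 / (100 + 105) = 0.48780.
Each age group contributes 5 × ASFR × survival:
  15–19: 5 × 147.8/1000 × 0.9681 = 0.71543
  20–24: 5 × 231.4/1000 × 0.9485 = 1.09741
  25–29: 5 × 176.6/1000 × 0.9294 = 0.82066
  30–34: 5 × 63.8/1000 × 0.9122 = 0.29099
  35–39: 5 × 13.4/1000 × 0.8927 = 0.05981
  40–44: 5 × 1.9/1000 × 0.8768 = 0.00833
  45–49: 5 × 0.1/1000 × 0.8663 = 0.00043
Sum = 2.99306
NRR = 0.48780 × 2.99306 = 1.46001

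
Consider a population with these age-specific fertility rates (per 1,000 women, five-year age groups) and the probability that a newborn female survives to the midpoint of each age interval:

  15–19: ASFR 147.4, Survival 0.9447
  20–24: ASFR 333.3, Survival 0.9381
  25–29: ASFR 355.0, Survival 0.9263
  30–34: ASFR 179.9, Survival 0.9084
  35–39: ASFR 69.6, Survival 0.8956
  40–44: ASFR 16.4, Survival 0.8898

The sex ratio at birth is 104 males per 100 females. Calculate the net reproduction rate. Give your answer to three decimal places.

Proportion female at birth = 100 / (100 + 104) = 0.49020.
Survival-weighted fertility by age (5·fₓ·Sₓ):
  15–19: 5 × 147.4/1000 × 0.9447 = 0.69624
  20–24: 5 × 333.3/1000 × 0.9381 = 1.56334
  25–29: 5 × 355.0/1000 × 0.9263 = 1.64418
  30–34: 5 × 179.9/1000 × 0.9084 = 0.81711
  35–39: 5 × 69.6/1000 × 0.8956 = 0.31167
  40–44: 5 × 16.4/1000 × 0.8898 = 0.07296
Sum = 5.10550
NRR = 0.49020 × 5.10550 = 2.50272
With NRR above 1 the population is above replacement fertility.

2.503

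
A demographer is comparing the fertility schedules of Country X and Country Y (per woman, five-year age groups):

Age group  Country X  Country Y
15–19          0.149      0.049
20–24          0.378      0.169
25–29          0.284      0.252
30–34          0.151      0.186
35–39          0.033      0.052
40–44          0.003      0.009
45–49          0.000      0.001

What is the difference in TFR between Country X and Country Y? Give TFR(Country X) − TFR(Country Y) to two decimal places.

1.40

Country X:
  Sum of ASFRs = 0.149 + 0.378 + 0.284 + 0.151 + 0.033 + 0.003 + 0.000 = 0.998
  TFR = 5 × 0.998 = 4.99
Country Y:
  Sum of ASFRs = 0.049 + 0.169 + 0.252 + 0.186 + 0.052 + 0.009 + 0.001 = 0.718
  TFR = 5 × 0.718 = 3.59
Difference = 4.99 − 3.59 = 1.4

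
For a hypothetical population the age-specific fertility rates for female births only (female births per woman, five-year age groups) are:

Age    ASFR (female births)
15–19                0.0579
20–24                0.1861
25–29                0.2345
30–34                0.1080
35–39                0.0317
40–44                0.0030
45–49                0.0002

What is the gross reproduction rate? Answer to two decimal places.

3.11

Sum of female ASFRs = 0.0579 + 0.1861 + 0.2345 + 0.1080 + 0.0317 + 0.0030 + 0.0002 = 0.6214
GRR = 5 × 0.6214 = 3.107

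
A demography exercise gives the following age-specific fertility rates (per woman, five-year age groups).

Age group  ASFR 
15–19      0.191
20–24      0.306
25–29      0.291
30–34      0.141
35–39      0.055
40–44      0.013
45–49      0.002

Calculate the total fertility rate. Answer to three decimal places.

4.995

Sum of ASFRs = 0.191 + 0.306 + 0.291 + 0.141 + 0.055 + 0.013 + 0.002 = 0.999
TFR = 5 × 0.999 = 4.995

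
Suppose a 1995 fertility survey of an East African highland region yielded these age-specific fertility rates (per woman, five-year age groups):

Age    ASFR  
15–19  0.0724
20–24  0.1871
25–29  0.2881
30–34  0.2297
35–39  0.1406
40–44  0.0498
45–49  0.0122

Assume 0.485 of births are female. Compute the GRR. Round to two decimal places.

2.38

Proportion female at birth = 0.485.
Sum of ASFRs = 0.0724 + 0.1871 + 0.2881 + 0.2297 + 0.1406 + 0.0498 + 0.0122 = 0.9799
TFR = 5 × 0.9799 = 4.8995
GRR = 0.485 × 4.8995 = 2.37626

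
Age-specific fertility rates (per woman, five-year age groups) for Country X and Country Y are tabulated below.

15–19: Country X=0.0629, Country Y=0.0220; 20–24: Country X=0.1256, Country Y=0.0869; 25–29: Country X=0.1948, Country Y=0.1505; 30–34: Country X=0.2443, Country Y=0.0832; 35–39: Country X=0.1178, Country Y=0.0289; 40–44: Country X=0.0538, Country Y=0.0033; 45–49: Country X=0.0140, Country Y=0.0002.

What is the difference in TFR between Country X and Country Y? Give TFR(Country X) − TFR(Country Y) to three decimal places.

Country X:
  Sum of ASFRs = 0.0629 + 0.1256 + 0.1948 + 0.2443 + 0.1178 + 0.0538 + 0.0140 = 0.8132
  TFR = 5 × 0.8132 = 4.066
Country Y:
  Sum of ASFRs = 0.0220 + 0.0869 + 0.1505 + 0.0832 + 0.0289 + 0.0033 + 0.0002 = 0.3750
  TFR = 5 × 0.3750 = 1.875
Difference = 4.066 − 1.875 = 2.191

2.191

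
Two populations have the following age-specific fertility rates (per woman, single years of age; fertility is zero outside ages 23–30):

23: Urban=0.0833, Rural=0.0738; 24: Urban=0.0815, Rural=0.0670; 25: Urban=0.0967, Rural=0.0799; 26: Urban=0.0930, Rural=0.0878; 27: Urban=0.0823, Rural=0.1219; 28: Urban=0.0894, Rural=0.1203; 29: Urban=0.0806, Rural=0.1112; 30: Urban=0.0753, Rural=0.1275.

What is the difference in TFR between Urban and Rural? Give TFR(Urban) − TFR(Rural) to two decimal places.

Urban:
  Sum of ASFRs = 0.0833 + 0.0815 + 0.0967 + 0.0930 + 0.0823 + 0.0894 + 0.0806 + 0.0753 = 0.6821
  TFR = 0.6821
Rural:
  Sum of ASFRs = 0.0738 + 0.0670 + 0.0799 + 0.0878 + 0.1219 + 0.1203 + 0.1112 + 0.1275 = 0.7894
  TFR = 0.7894
Difference = 0.6821 − 0.7894 = -0.1073

-0.11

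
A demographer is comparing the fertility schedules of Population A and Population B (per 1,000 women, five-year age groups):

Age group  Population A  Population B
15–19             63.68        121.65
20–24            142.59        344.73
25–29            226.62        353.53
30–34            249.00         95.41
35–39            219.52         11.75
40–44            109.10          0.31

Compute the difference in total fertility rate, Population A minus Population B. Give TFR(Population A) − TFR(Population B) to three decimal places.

Population A:
  Sum of ASFRs = 63.68 + 142.59 + 226.62 + 249.00 + 219.52 + 109.10 = 1010.51
  TFR = 5 × 1010.51 / 1000 = 5.05255
Population B:
  Sum of ASFRs = 121.65 + 344.73 + 353.53 + 95.41 + 11.75 + 0.31 = 927.38
  TFR = 5 × 927.38 / 1000 = 4.6369
Difference = 5.05255 − 4.6369 = 0.41565

0.416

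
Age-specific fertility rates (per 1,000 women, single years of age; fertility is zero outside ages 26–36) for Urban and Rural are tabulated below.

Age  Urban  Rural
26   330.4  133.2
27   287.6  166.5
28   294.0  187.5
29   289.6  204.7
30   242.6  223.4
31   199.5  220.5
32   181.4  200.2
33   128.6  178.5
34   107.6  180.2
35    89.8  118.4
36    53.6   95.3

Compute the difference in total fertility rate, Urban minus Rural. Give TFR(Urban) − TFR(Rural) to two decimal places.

Urban:
  Sum of ASFRs = 330.4 + 287.6 + 294.0 + 289.6 + 242.6 + 199.5 + 181.4 + 128.6 + 107.6 + 89.8 + 53.6 = 2204.7
  TFR = 2204.7 / 1000 = 2.2047
Rural:
  Sum of ASFRs = 133.2 + 166.5 + 187.5 + 204.7 + 223.4 + 220.5 + 200.2 + 178.5 + 180.2 + 118.4 + 95.3 = 1908.4
  TFR = 1908.4 / 1000 = 1.9084
Difference = 2.2047 − 1.9084 = 0.2963

0.30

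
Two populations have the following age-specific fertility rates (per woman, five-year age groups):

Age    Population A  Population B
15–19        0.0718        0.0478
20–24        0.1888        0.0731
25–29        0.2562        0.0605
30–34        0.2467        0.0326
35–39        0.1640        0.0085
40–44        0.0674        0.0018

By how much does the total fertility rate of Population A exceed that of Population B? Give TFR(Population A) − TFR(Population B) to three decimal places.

Population A:
  Sum of ASFRs = 0.0718 + 0.1888 + 0.2562 + 0.2467 + 0.1640 + 0.0674 = 0.9949
  TFR = 5 × 0.9949 = 4.9745
Population B:
  Sum of ASFRs = 0.0478 + 0.0731 + 0.0605 + 0.0326 + 0.0085 + 0.0018 = 0.2243
  TFR = 5 × 0.2243 = 1.1215
Difference = 4.9745 − 1.1215 = 3.853

3.853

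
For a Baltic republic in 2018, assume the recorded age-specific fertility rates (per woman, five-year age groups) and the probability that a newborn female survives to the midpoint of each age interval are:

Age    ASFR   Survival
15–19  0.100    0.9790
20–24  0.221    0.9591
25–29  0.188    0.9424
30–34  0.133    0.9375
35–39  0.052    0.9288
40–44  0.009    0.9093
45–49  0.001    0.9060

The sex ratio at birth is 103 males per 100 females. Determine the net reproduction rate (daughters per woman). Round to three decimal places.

Proportion female at birth = 100 / (100 + 103) = 0.49261.
Per-age-group product (5 × ASFR × survival probability):
  15–19: 5 × 0.100 × 0.9790 = 0.48950
  20–24: 5 × 0.221 × 0.9591 = 1.05981
  25–29: 5 × 0.188 × 0.9424 = 0.88586
  30–34: 5 × 0.133 × 0.9375 = 0.62344
  35–39: 5 × 0.052 × 0.9288 = 0.24149
  40–44: 5 × 0.009 × 0.9093 = 0.04092
  45–49: 5 × 0.001 × 0.9060 = 0.00453
Sum = 3.34555
NRR = 0.49261 × 3.34555 = 1.64805

1.648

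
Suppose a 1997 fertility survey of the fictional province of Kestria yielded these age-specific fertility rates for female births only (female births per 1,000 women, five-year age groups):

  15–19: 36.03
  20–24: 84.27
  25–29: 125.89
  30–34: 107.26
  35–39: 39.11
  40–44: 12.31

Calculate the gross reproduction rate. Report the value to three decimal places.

2.024

Sum of female ASFRs = 36.03 + 84.27 + 125.89 + 107.26 + 39.11 + 12.31 = 404.87
GRR = 5 × 404.87 / 1000 = 2.02435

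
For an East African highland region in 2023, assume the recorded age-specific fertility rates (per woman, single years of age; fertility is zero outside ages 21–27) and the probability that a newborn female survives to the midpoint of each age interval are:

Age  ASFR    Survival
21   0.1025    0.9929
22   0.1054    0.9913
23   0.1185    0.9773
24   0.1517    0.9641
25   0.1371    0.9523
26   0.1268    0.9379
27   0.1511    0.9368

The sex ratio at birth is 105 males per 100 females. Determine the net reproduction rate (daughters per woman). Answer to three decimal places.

0.419

Proportion female at birth = 100 / (100 + 105) = 0.48780.
Per-age-group product (1 × ASFR × survival probability):
  21: 1 × 0.1025 × 0.9929 = 0.10177
  22: 1 × 0.1054 × 0.9913 = 0.10448
  23: 1 × 0.1185 × 0.9773 = 0.11581
  24: 1 × 0.1517 × 0.9641 = 0.14625
  25: 1 × 0.1371 × 0.9523 = 0.13056
  26: 1 × 0.1268 × 0.9379 = 0.11893
  27: 1 × 0.1511 × 0.9368 = 0.14155
Sum = 0.85935
NRR = 0.48780 × 0.85935 = 0.41919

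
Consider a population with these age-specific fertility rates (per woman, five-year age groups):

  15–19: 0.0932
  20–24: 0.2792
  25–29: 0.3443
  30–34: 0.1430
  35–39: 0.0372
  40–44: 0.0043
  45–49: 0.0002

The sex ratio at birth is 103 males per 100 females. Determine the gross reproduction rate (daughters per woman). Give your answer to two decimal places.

Proportion female at birth = 100 / (100 + 103) = 0.49261.
Sum of ASFRs = 0.0932 + 0.2792 + 0.3443 + 0.1430 + 0.0372 + 0.0043 + 0.0002 = 0.9014
TFR = 5 × 0.9014 = 4.507
GRR = 0.49261 × 4.507 = 2.22019

2.22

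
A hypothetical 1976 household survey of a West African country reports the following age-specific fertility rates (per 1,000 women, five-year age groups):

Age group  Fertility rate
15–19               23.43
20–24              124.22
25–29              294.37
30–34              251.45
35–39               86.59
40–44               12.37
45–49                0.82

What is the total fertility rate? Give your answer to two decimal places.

Sum of ASFRs = 23.43 + 124.22 + 294.37 + 251.45 + 86.59 + 12.37 + 0.82 = 793.25
TFR = 5 × 793.25 / 1000 = 3.96625

3.97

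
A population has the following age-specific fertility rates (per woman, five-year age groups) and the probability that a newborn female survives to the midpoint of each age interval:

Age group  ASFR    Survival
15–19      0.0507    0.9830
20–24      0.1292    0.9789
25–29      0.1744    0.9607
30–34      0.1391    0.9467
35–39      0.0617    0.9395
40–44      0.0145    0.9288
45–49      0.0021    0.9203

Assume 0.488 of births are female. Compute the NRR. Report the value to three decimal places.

Proportion female at birth = 0.488.
Weighting each age-specific rate by interval width and survival:
  15–19: 5 × 0.0507 × 0.9830 = 0.24919
  20–24: 5 × 0.1292 × 0.9789 = 0.63237
  25–29: 5 × 0.1744 × 0.9607 = 0.83773
  30–34: 5 × 0.1391 × 0.9467 = 0.65843
  35–39: 5 × 0.0617 × 0.9395 = 0.28984
  40–44: 5 × 0.0145 × 0.9288 = 0.06734
  45–49: 5 × 0.0021 × 0.9203 = 0.00966
Sum = 2.74456
NRR = 0.488 × 2.74456 = 1.33935

1.339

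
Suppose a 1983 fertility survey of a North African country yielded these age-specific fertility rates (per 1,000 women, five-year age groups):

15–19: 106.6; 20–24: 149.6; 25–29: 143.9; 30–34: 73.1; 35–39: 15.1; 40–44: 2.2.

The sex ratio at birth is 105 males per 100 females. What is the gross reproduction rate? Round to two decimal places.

1.20

Proportion female at birth = 100 / (100 + 105) = 0.48780.
Sum of ASFRs = 106.6 + 149.6 + 143.9 + 73.1 + 15.1 + 2.2 = 490.5
TFR = 5 × 490.5 / 1000 = 2.4525
GRR = 0.48780 × 2.4525 = 1.19633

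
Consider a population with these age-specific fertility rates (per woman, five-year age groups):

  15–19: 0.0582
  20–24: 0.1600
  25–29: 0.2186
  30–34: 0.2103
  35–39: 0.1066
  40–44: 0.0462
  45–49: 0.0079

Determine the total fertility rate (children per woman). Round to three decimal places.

4.039

Sum of ASFRs = 0.0582 + 0.1600 + 0.2186 + 0.2103 + 0.1066 + 0.0462 + 0.0079 = 0.8078
TFR = 5 × 0.8078 = 4.039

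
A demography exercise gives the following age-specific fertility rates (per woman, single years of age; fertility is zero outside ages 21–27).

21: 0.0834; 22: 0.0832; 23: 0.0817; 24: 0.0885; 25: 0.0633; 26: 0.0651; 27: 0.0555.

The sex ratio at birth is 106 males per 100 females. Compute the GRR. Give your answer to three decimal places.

0.253

Proportion female at birth = 100 / (100 + 106) = 0.48544.
Sum of ASFRs = 0.0834 + 0.0832 + 0.0817 + 0.0885 + 0.0633 + 0.0651 + 0.0555 = 0.5207
TFR = 0.5207
GRR = 0.48544 × 0.5207 = 0.25277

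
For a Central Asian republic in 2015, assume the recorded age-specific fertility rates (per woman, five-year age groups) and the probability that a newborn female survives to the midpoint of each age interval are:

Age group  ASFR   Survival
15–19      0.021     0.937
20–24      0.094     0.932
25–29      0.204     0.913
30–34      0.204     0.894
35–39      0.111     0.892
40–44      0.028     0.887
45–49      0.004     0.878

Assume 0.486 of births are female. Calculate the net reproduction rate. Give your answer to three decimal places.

1.466

Proportion female at birth = 0.486.
Weighting each age-specific rate by interval width and survival:
  15–19: 5 × 0.021 × 0.937 = 0.09839
  20–24: 5 × 0.094 × 0.932 = 0.43804
  25–29: 5 × 0.204 × 0.913 = 0.93126
  30–34: 5 × 0.204 × 0.894 = 0.91188
  35–39: 5 × 0.111 × 0.892 = 0.49506
  40–44: 5 × 0.028 × 0.887 = 0.12418
  45–49: 5 × 0.004 × 0.878 = 0.01756
Sum = 3.01637
NRR = 0.486 × 3.01637 = 1.46596
An NRR exceeding 1 indicates intrinsic growth under these rates.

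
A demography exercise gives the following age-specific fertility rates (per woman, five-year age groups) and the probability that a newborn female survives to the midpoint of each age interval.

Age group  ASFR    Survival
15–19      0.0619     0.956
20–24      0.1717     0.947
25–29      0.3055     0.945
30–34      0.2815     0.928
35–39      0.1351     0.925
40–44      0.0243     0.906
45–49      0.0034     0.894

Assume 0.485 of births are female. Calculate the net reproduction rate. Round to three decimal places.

2.235

Proportion female at birth = 0.485.
Each age group contributes 5 × ASFR × survival:
  15–19: 5 × 0.0619 × 0.956 = 0.29588
  20–24: 5 × 0.1717 × 0.947 = 0.81300
  25–29: 5 × 0.3055 × 0.945 = 1.44349
  30–34: 5 × 0.2815 × 0.928 = 1.30616
  35–39: 5 × 0.1351 × 0.925 = 0.62484
  40–44: 5 × 0.0243 × 0.906 = 0.11008
  45–49: 5 × 0.0034 × 0.894 = 0.01520
Sum = 4.60865
NRR = 0.485 × 4.60865 = 2.23520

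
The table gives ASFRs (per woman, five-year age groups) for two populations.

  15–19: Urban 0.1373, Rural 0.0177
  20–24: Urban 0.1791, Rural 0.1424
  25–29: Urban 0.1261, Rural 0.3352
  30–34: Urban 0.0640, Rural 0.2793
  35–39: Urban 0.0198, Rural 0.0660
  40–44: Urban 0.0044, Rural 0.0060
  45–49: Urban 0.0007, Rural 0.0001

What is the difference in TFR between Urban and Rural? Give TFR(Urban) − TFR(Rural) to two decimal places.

Urban:
  Sum of ASFRs = 0.1373 + 0.1791 + 0.1261 + 0.0640 + 0.0198 + 0.0044 + 0.0007 = 0.5314
  TFR = 5 × 0.5314 = 2.657
Rural:
  Sum of ASFRs = 0.0177 + 0.1424 + 0.3352 + 0.2793 + 0.0660 + 0.0060 + 0.0001 = 0.8467
  TFR = 5 × 0.8467 = 4.2335
Difference = 2.657 − 4.2335 = -1.5765

-1.58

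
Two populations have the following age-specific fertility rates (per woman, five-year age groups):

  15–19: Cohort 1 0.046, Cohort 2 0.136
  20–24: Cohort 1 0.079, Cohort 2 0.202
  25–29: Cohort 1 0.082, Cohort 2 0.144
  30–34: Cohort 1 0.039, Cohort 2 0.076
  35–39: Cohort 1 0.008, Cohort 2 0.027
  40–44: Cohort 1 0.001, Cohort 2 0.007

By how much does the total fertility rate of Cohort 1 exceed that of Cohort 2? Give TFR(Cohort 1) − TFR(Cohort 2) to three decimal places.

-1.685

Cohort 1:
  Sum of ASFRs = 0.046 + 0.079 + 0.082 + 0.039 + 0.008 + 0.001 = 0.255
  TFR = 5 × 0.255 = 1.275
Cohort 2:
  Sum of ASFRs = 0.136 + 0.202 + 0.144 + 0.076 + 0.027 + 0.007 = 0.592
  TFR = 5 × 0.592 = 2.96
Difference = 1.275 − 2.96 = -1.685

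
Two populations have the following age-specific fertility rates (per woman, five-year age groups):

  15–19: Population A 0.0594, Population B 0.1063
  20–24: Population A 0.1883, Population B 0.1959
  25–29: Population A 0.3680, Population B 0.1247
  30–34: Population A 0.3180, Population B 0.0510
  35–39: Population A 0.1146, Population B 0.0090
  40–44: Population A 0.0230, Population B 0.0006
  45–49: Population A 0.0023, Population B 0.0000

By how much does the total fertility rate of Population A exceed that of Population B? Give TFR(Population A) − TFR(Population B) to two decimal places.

Population A:
  Sum of ASFRs = 0.0594 + 0.1883 + 0.3680 + 0.3180 + 0.1146 + 0.0230 + 0.0023 = 1.0736
  TFR = 5 × 1.0736 = 5.368
Population B:
  Sum of ASFRs = 0.1063 + 0.1959 + 0.1247 + 0.0510 + 0.0090 + 0.0006 + 0.0000 = 0.4875
  TFR = 5 × 0.4875 = 2.4375
Difference = 5.368 − 2.4375 = 2.9305

2.93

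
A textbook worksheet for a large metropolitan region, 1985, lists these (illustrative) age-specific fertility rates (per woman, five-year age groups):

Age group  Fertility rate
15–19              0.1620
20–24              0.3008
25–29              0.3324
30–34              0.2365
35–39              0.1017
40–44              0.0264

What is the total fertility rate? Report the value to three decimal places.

Sum of ASFRs = 0.1620 + 0.3008 + 0.3324 + 0.2365 + 0.1017 + 0.0264 = 1.1598
TFR = 5 × 1.1598 = 5.799

5.799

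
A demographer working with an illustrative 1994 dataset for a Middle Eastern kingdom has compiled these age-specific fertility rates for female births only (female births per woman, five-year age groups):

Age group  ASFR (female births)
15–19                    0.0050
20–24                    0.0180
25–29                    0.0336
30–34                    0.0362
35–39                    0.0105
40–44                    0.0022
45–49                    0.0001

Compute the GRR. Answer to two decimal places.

Sum of female ASFRs = 0.0050 + 0.0180 + 0.0336 + 0.0362 + 0.0105 + 0.0022 + 0.0001 = 0.1056
GRR = 5 × 0.1056 = 0.528

0.53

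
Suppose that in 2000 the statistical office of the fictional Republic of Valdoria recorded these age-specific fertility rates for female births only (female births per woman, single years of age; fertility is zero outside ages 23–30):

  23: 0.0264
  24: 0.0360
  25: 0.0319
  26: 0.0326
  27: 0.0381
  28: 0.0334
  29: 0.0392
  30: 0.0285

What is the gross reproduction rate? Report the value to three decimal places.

Sum of female ASFRs = 0.0264 + 0.0360 + 0.0319 + 0.0326 + 0.0381 + 0.0334 + 0.0392 + 0.0285 = 0.2661
GRR = 0.2661

0.266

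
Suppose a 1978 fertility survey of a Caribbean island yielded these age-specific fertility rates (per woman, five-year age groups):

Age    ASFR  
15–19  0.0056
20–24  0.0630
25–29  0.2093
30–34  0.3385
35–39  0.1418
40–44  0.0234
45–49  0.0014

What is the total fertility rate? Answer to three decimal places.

Sum of ASFRs = 0.0056 + 0.0630 + 0.2093 + 0.3385 + 0.1418 + 0.0234 + 0.0014 = 0.7830
TFR = 5 × 0.7830 = 3.915

3.915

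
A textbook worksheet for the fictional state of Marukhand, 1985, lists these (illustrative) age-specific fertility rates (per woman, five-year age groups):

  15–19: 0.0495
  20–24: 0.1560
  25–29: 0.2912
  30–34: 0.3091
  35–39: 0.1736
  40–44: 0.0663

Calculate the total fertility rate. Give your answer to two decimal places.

5.23

Sum of ASFRs = 0.0495 + 0.1560 + 0.2912 + 0.3091 + 0.1736 + 0.0663 = 1.0457
TFR = 5 × 1.0457 = 5.2285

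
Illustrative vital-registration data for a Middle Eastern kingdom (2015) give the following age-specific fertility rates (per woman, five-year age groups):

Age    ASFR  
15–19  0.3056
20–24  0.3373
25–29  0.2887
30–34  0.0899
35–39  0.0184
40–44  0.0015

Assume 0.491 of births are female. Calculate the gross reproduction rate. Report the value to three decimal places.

Proportion female at birth = 0.491.
Sum of ASFRs = 0.3056 + 0.3373 + 0.2887 + 0.0899 + 0.0184 + 0.0015 = 1.0414
TFR = 5 × 1.0414 = 5.207
GRR = 0.491 × 5.207 = 2.55664

2.557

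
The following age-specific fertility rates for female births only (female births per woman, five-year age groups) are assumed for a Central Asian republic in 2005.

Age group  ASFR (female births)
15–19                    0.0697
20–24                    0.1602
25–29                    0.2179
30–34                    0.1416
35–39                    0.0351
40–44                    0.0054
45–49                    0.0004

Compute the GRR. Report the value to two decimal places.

3.15

Sum of female ASFRs = 0.0697 + 0.1602 + 0.2179 + 0.1416 + 0.0351 + 0.0054 + 0.0004 = 0.6303
GRR = 5 × 0.6303 = 3.1515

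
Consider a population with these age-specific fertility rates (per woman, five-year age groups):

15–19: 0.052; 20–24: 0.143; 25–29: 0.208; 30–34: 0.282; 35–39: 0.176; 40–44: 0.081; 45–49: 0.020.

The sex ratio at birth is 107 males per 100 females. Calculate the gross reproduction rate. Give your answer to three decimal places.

Proportion female at birth = 100 / (100 + 107) = 0.48309.
Sum of ASFRs = 0.052 + 0.143 + 0.208 + 0.282 + 0.176 + 0.081 + 0.020 = 0.962
TFR = 5 × 0.962 = 4.81
GRR = 0.48309 × 4.81 = 2.32366

2.324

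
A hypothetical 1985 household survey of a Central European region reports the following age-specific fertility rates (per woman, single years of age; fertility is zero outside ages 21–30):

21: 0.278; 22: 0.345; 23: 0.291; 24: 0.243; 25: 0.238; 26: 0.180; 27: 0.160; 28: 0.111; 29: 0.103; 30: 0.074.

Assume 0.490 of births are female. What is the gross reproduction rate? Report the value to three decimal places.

Proportion female at birth = 0.490.
Sum of ASFRs = 0.278 + 0.345 + 0.291 + 0.243 + 0.238 + 0.180 + 0.160 + 0.111 + 0.103 + 0.074 = 2.023
TFR = 2.023
GRR = 0.490 × 2.023 = 0.99127

0.991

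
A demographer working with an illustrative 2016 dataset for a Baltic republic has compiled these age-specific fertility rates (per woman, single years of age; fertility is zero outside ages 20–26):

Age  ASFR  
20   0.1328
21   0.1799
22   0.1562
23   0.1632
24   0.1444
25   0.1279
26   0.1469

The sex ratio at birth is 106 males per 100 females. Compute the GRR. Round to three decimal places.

0.510

Proportion female at birth = 100 / (100 + 106) = 0.48544.
Sum of ASFRs = 0.1328 + 0.1799 + 0.1562 + 0.1632 + 0.1444 + 0.1279 + 0.1469 = 1.0513
TFR = 1.0513
GRR = 0.48544 × 1.0513 = 0.51034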